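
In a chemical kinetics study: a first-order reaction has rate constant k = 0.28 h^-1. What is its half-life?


t½ = ln2/k = 0.693147/(0.28 h^-1)
= 2.476 h

2.476 h


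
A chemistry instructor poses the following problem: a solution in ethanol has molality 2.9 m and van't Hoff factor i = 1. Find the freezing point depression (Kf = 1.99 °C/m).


ΔTf = Kf × m × i
= 1.99 × 2.9 × 1
= 5.771 °C

5.771 °C


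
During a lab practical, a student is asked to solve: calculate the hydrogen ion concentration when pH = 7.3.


[H+] = 10^(-pH) = 10^(-7.3)
= 5.01×10^-8 M

5.01×10^-8 M


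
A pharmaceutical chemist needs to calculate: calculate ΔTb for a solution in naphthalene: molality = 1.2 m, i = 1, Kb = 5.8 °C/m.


ΔTb = Kb × m × i
= 5.8 × 1.2 × 1
= 6.96 °C

6.96 °C


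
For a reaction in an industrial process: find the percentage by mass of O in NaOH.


M(NaOH) = 1×22.99 + 1×16.0 + 1×1.008 = 39.998 g/mol
Mass of O = 1 × 16.0 = 16.00 g/mol
% O = 16.00/39.998 × 100 = 40.00%

40.00%


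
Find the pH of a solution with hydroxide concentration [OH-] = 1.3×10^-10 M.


pOH = -log10([OH-]) = -log10(1.3×10^-10)
= 10 - log10(1.3) = 9.89
pH = 14 - pOH = 14 - 9.89 = 4.11

4.11


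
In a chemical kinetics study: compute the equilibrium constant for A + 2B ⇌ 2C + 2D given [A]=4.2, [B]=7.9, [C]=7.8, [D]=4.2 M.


Kc = [C]^2[D]^2/([A][B]^2)
= (7.8^2 × 4.2^2)/(4.2^1 × 7.9^2)
= 1073.2176/262.122
= 4.094

4.094


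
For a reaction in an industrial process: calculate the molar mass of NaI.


M(NaI) = 1×22.99 + 1×126.9
= 22.99 + 126.9
= 149.89 g/mol

149.89 g/mol


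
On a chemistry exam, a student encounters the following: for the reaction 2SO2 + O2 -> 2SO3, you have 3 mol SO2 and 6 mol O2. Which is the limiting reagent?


Mole ratio available / coefficient:
  SO2: 3/2 = 1.500
  O2: 6/1 = 6.000
Smaller ratio is limiting.

SO2


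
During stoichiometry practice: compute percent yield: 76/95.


% yield = actual/theoretical × 100
= 76/95 × 100
= 80.0%

80.0%


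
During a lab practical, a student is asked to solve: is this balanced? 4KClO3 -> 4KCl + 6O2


Equation: 4KClO3 -> 4KCl + 6O2
Check atoms: Cl: 4=4, K: 4=4, O: 12=12
Balanced

Yes, balanced


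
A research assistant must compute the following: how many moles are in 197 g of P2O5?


M(P2O5) = 141.94 g/mol
n = mass/M = 197/141.94 = 1.3879 mol

1.3879 mol


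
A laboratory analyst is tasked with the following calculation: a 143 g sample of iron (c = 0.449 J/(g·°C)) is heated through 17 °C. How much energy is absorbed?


q = mcΔT = 143 × 0.449 × 17
= 1091.52 J

1091.52 J


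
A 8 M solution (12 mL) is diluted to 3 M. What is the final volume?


C1V1 = C2V2
8 × 12 = 3 × V2
V2 = 96/3 = 32.0 mL

32.0 mL


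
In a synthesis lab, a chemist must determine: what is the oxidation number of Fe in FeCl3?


x + 3(-1) = 0, so x = +3
Oxidation number: +3

+3


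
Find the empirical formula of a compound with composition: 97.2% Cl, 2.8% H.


Assume 100 g sample. Moles of each element:
  Cl: 97.2/35.45 = 2.742 mol
  H: 2.8/1.008 = 2.778 mol
Divide by smallest (2.742):
  Cl: 2.742/2.742 = 1.0
  H: 2.778/2.742 = 1.01
Empirical formula: HCl

HCl


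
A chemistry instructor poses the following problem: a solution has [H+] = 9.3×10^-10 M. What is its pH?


pH = -log10([H+]) = -log10(9.3×10^-10)
= 10 - log10(9.3)
= 10 - 0.97
= 9.03

9.03


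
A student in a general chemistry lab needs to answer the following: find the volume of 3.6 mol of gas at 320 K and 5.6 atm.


PV = nRT  (R = 0.08206 L·atm/(mol·K))
V = nRT/P = 3.6×0.08206×320/5.6
= 16.881 L

16.881 L


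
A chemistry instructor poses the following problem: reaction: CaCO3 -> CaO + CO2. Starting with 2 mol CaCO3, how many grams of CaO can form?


Mole ratio CaO:CaCO3 = 1:1
n(CaO) = 2 × 1/1 = 2.000 mol
mass = 2.000 × 56.08 = 112.16 g

112.16 g


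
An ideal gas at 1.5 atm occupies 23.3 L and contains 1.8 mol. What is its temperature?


PV = nRT  (R = 0.08206 L·atm/(mol·K))
T = PV/(nR) = 1.5×23.3/(1.8×0.08206)
= 34.95/0.147708
= 236.62 K

236.62 K


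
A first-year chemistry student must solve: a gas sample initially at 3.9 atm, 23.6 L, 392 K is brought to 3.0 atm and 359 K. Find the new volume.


P1V1/T1 = P2V2/T2
V2 = P1V1T2/(T1P2)
= 3.9×23.6×359/(392×3.0)
= 28.097 L

28.097 L


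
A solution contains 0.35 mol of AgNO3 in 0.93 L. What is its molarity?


M = n/V = 0.35/0.93 = 0.376 mol/L

0.376 M


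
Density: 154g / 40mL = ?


ρ = mass/volume
= 154/40
= 3.85 g/mL

3.85 g/mL


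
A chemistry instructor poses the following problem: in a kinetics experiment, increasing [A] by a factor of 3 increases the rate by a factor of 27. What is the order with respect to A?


rate ∝ [A]^n
3^n = 27 → n = 3
Order in A: 3

3


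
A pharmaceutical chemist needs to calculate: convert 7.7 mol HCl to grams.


M(HCl) = 36.46 g/mol
mass = n × M = 7.7 × 36.46 = 280.74 g

280.74 g


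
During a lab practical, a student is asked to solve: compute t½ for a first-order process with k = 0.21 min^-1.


t½ = ln2/k = 0.693147/(0.21 min^-1)
= 3.301 min

3.301 min


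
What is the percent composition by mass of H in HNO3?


M(HNO3) = 1×1.008 + 1×14.01 + 3×16.0 = 63.018 g/mol
Mass of H = 1 × 1.008 = 1.008 g/mol
% H = 1.008/63.018 × 100 = 1.60%

1.60%


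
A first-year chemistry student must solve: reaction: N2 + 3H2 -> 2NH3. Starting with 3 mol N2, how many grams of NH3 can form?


Mole ratio NH3:N2 = 2:1
n(NH3) = 3 × 2/1 = 6.000 mol
mass = 6.000 × 17.03 = 102.18 g

102.18 g


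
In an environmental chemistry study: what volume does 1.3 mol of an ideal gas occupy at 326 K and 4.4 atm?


PV = nRT  (R = 0.08206 L·atm/(mol·K))
V = nRT/P = 1.3×0.08206×326/4.4
= 7.904 L

7.904 L


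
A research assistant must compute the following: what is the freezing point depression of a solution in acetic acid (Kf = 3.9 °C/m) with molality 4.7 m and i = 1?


ΔTf = Kf × m × i
= 3.9 × 4.7 × 1
= 18.33 °C

18.33 °C


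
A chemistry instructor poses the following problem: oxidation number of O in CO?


O is usually -2
Oxidation number: -2

-2


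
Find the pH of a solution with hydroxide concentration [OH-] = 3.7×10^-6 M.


pOH = -log10([OH-]) = -log10(3.7×10^-6)
= 6 - log10(3.7) = 5.43
pH = 14 - pOH = 14 - 5.43 = 8.57

8.57


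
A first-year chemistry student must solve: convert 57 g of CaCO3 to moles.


M(CaCO3) = 100.09 g/mol
n = mass/M = 57/100.09 = 0.5695 mol

0.5695 mol


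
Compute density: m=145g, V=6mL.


ρ = mass/volume
= 145/6
= 24.167 g/mL

24.167 g/mL


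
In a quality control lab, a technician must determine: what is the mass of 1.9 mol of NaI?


M(NaI) = 149.89 g/mol
mass = n × M = 1.9 × 149.89 = 284.79 g

284.79 g


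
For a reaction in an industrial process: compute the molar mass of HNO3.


M(HNO3) = 1×1.008 + 1×14.01 + 3×16.0
= 1.01 + 14.01 + 48.0
= 63.02 g/mol

63.02 g/mol


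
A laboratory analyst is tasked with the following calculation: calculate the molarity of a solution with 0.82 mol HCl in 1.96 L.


M = n/V = 0.82/1.96 = 0.418 mol/L

0.418 M


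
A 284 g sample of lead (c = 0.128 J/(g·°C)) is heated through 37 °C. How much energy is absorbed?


q = mcΔT = 284 × 0.128 × 37
= 1345.02 J

1345.02 J


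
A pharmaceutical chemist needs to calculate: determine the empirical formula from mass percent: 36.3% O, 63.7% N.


Assume 100 g sample. Moles of each element:
  O: 36.3/16.0 = 2.269 mol
  N: 63.7/14.01 = 4.547 mol
Divide by smallest (2.269):
  O: 2.269/2.269 = 1.0
  N: 4.547/2.269 = 2.0
Empirical formula: N2O

N2O


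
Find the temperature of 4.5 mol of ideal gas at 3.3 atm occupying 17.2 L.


PV = nRT  (R = 0.08206 L·atm/(mol·K))
T = PV/(nR) = 3.3×17.2/(4.5×0.08206)
= 56.76/0.369270
= 153.71 K

153.71 K


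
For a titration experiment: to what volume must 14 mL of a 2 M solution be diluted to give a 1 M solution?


C1V1 = C2V2
2 × 14 = 1 × V2
V2 = 28/1 = 28.0 mL

28.0 mL


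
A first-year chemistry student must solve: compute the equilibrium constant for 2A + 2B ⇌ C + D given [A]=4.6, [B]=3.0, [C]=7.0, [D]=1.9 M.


Kc = [C][D]/([A]^2[B]^2)
= (7.0^1 × 1.9^1)/(4.6^2 × 3.0^2)
= 13.3/190.44
= 0.06984

0.06984


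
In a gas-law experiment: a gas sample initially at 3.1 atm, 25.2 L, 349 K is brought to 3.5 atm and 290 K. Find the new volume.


P1V1/T1 = P2V2/T2
V2 = P1V1T2/(T1P2)
= 3.1×25.2×290/(349×3.5)
= 18.547 L

18.547 L


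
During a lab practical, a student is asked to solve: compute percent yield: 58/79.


% yield = actual/theoretical × 100
= 58/79 × 100
= 73.42%

73.42%


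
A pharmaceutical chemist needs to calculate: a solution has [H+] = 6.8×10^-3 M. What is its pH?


pH = -log10([H+]) = -log10(6.8×10^-3)
= 3 - log10(6.8)
= 3 - 0.83
= 2.17

2.17


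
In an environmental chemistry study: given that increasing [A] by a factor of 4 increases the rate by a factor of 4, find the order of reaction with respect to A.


rate ∝ [A]^n
4^n = 4 → n = 1
Order in A: 1

1


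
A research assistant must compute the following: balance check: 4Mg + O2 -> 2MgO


Equation: 4Mg + O2 -> 2MgO
Check atoms: Mg: 4≠2, O: 2=2
Not balanced

No, not balanced


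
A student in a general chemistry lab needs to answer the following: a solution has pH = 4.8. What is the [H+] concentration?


[H+] = 10^(-pH) = 10^(-4.8)
= 1.58×10^-5 M

1.58×10^-5 M


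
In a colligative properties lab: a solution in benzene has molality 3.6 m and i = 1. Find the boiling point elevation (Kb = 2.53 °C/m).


ΔTb = Kb × m × i
= 2.53 × 3.6 × 1
= 9.108 °C

9.108 °C


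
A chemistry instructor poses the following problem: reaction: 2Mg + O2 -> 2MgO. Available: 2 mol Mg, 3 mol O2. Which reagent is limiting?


Mole ratio available / coefficient:
  Mg: 2/2 = 1.000
  O2: 3/1 = 3.000
Smaller ratio is limiting.

Mg


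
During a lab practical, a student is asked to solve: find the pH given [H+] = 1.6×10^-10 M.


pH = -log10([H+]) = -log10(1.6×10^-10)
= 10 - log10(1.6)
= 10 - 0.2
= 9.8

9.8


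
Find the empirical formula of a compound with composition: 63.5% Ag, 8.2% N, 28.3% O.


Assume 100 g sample. Moles of each element:
  Ag: 63.5/107.87 = 0.589 mol
  N: 8.2/14.01 = 0.585 mol
  O: 28.3/16.0 = 1.769 mol
Divide by smallest (0.585):
  Ag: 0.589/0.585 = 1.01
  N: 0.585/0.585 = 1.0
  O: 1.769/0.585 = 3.02
Empirical formula: AgNO3

AgNO3


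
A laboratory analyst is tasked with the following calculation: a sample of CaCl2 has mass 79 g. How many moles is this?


M(CaCl2) = 110.98 g/mol
n = mass/M = 79/110.98 = 0.7118 mol

0.7118 mol


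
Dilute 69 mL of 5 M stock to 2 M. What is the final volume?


C1V1 = C2V2
5 × 69 = 2 × V2
V2 = 345/2 = 172.5 mL

172.5 mL


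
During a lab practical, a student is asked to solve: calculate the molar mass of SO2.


M(SO2) = 1×32.07 + 2×16.0
= 32.07 + 32.0
= 64.07 g/mol

64.07 g/mol


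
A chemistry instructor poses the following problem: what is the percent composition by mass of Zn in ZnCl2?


M(ZnCl2) = 1×65.38 + 2×35.45 = 136.28 g/mol
Mass of Zn = 1 × 65.38 = 65.38 g/mol
% Zn = 65.38/136.28 × 100 = 47.97%

47.97%


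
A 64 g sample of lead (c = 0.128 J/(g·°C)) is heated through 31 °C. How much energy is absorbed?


q = mcΔT = 64 × 0.128 × 31
= 253.95 J

253.95 J


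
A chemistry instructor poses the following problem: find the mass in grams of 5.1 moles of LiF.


M(LiF) = 25.94 g/mol
mass = n × M = 5.1 × 25.94 = 132.29 g

132.29 g


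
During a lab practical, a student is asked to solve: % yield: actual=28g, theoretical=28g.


% yield = actual/theoretical × 100
= 28/28 × 100
= 100.0%

100.0%


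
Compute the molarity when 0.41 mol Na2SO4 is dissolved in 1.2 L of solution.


M = n/V = 0.41/1.2 = 0.342 mol/L

0.342 M


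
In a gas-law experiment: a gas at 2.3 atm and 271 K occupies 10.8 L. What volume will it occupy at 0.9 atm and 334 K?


P1V1/T1 = P2V2/T2
V2 = P1V1T2/(T1P2)
= 2.3×10.8×334/(271×0.9)
= 34.016 L

34.016 L


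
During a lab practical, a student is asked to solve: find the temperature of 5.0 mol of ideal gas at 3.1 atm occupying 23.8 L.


PV = nRT  (R = 0.08206 L·atm/(mol·K))
T = PV/(nR) = 3.1×23.8/(5.0×0.08206)
= 73.78/0.410300
= 179.82 K

179.82 K


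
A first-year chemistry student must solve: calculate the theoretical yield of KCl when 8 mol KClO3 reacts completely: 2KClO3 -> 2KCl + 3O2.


Mole ratio KCl:KClO3 = 2:2
n(KCl) = 8 × 2/2 = 8.000 mol
mass = 8.000 × 74.55 = 596.4 g

596.4 g


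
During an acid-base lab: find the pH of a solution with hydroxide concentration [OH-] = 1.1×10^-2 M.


pOH = -log10([OH-]) = -log10(1.1×10^-2)
= 2 - log10(1.1) = 1.96
pH = 14 - pOH = 14 - 1.96 = 12.04

12.04


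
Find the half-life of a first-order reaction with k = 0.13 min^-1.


t½ = ln2/k = 0.693147/(0.13 min^-1)
= 5.332 min

5.332 min


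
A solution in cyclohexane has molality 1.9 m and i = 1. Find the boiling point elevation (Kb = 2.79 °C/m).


ΔTb = Kb × m × i
= 2.79 × 1.9 × 1
= 5.301 °C

5.301 °C


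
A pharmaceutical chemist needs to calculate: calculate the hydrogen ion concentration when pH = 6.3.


[H+] = 10^(-pH) = 10^(-6.3)
= 5.01×10^-7 M

5.01×10^-7 M


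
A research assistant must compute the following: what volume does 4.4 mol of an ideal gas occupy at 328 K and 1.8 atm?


PV = nRT  (R = 0.08206 L·atm/(mol·K))
V = nRT/P = 4.4×0.08206×328/1.8
= 65.794 L

65.794 L


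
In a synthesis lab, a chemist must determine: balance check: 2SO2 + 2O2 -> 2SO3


Equation: 2SO2 + 2O2 -> 2SO3
Check atoms: O: 8≠6, S: 2=2
Not balanced

No, not balanced


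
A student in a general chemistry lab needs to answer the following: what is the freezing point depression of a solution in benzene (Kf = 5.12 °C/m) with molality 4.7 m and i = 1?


ΔTf = Kf × m × i
= 5.12 × 4.7 × 1
= 24.064 °C

24.064 °C


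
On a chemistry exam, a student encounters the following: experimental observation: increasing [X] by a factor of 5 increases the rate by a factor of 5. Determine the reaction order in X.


rate ∝ [X]^n
5^n = 5 → n = 1
Order in X: 1

1


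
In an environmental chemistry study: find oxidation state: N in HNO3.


(+1) + x + 3(-2) = 0, so x = +5
Oxidation number: +5

+5


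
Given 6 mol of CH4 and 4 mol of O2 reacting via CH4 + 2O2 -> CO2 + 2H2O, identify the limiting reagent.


Mole ratio available / coefficient:
  CH4: 6/1 = 6.000
  O2: 4/2 = 2.000
Smaller ratio is limiting.

O2


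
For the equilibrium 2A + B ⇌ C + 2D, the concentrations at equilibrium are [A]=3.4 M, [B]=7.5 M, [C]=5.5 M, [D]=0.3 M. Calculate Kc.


Kc = [C][D]^2/([A]^2[B])
= (5.5^1 × 0.3^2)/(3.4^2 × 7.5^1)
= 0.495/86.7
= 0.005709

0.005709


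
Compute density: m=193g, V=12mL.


ρ = mass/volume
= 193/12
= 16.083 g/mL

16.083 g/mL


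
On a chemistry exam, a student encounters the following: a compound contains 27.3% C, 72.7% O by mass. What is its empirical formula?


Assume 100 g sample. Moles of each element:
  C: 27.3/12.01 = 2.273 mol
  O: 72.7/16.0 = 4.544 mol
Divide by smallest (2.273):
  C: 2.273/2.273 = 1.0
  O: 4.544/2.273 = 2.0
Empirical formula: CO2

CO2


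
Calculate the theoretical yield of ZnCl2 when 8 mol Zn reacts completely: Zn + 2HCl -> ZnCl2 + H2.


Mole ratio ZnCl2:Zn = 1:1
n(ZnCl2) = 8 × 1/1 = 8.000 mol
mass = 8.000 × 136.28 = 1090.24 g

1090.24 g


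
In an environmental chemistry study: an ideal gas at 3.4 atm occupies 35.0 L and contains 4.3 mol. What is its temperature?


PV = nRT  (R = 0.08206 L·atm/(mol·K))
T = PV/(nR) = 3.4×35.0/(4.3×0.08206)
= 119.00/0.352858
= 337.25 K

337.25 K


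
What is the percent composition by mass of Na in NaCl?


M(NaCl) = 1×22.99 + 1×35.45 = 58.44 g/mol
Mass of Na = 1 × 22.99 = 22.99 g/mol
% Na = 22.99/58.44 × 100 = 39.34%

39.34%


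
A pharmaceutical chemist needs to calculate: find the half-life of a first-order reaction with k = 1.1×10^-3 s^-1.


t½ = ln2/k = 0.693147/(1.1×10^-3 s^-1)
= 630.1 s

630.1 s


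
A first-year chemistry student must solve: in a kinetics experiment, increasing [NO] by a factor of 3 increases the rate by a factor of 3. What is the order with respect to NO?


rate ∝ [NO]^n
3^n = 3 → n = 1
Order in NO: 1

1


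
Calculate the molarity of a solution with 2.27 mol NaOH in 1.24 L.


M = n/V = 2.27/1.24 = 1.831 mol/L

1.831 M


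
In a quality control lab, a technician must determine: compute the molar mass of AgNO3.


M(AgNO3) = 1×107.87 + 1×14.01 + 3×16.0
= 107.87 + 14.01 + 48.0
= 169.88 g/mol

169.88 g/mol


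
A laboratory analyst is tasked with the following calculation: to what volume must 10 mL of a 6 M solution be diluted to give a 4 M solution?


C1V1 = C2V2
6 × 10 = 4 × V2
V2 = 60/4 = 15.0 mL

15.0 mL


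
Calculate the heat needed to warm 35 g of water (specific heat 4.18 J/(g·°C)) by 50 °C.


q = mcΔT = 35 × 4.18 × 50
= 7315.00 J

7315.00 J


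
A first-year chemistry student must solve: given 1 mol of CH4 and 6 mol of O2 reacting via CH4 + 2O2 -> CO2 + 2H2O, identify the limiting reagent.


Mole ratio available / coefficient:
  CH4: 1/1 = 1.000
  O2: 6/2 = 3.000
Smaller ratio is limiting.

CH4


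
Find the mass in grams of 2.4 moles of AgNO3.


M(AgNO3) = 169.88 g/mol
mass = n × M = 2.4 × 169.88 = 407.71 g

407.71 g


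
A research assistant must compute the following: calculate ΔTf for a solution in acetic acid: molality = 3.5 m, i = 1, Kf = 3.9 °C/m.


ΔTf = Kf × m × i
= 3.9 × 3.5 × 1
= 13.65 °C

13.65 °C


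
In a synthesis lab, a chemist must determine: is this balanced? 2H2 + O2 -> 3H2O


Equation: 2H2 + O2 -> 3H2O
Check atoms: H: 4≠6, O: 2≠3
Not balanced

No, not balanced


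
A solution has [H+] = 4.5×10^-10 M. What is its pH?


pH = -log10([H+]) = -log10(4.5×10^-10)
= 10 - log10(4.5)
= 10 - 0.65
= 9.35

9.35


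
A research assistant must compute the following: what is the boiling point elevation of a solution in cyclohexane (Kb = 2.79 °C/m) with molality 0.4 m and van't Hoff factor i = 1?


ΔTb = Kb × m × i
= 2.79 × 0.4 × 1
= 1.116 °C

1.116 °C


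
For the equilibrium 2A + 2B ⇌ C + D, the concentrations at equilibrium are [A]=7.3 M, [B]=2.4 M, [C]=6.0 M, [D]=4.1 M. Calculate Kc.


Kc = [C][D]/([A]^2[B]^2)
= (6.0^1 × 4.1^1)/(7.3^2 × 2.4^2)
= 24.6/306.9504
= 0.08014

0.08014


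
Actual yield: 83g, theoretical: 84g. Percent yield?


% yield = actual/theoretical × 100
= 83/84 × 100
= 98.81%

98.81%


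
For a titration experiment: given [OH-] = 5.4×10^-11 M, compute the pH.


pOH = -log10([OH-]) = -log10(5.4×10^-11)
= 11 - log10(5.4) = 10.27
pH = 14 - pOH = 14 - 10.27 = 3.73

3.73


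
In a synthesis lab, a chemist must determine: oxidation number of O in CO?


O is usually -2
Oxidation number: -2

-2


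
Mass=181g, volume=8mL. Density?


ρ = mass/volume
= 181/8
= 22.625 g/mL

22.625 g/mL


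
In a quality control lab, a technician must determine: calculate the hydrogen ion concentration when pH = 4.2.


[H+] = 10^(-pH) = 10^(-4.2)
= 6.31×10^-5 M

6.31×10^-5 M


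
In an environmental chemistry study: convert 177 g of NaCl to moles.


M(NaCl) = 58.44 g/mol
n = mass/M = 177/58.44 = 3.0287 mol

3.0287 mol


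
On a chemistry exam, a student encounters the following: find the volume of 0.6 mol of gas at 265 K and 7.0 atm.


PV = nRT  (R = 0.08206 L·atm/(mol·K))
V = nRT/P = 0.6×0.08206×265/7.0
= 1.864 L

1.864 L


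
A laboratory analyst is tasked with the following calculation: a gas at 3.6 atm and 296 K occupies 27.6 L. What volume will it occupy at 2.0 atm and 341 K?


P1V1/T1 = P2V2/T2
V2 = P1V1T2/(T1P2)
= 3.6×27.6×341/(296×2.0)
= 57.233 L

57.233 L


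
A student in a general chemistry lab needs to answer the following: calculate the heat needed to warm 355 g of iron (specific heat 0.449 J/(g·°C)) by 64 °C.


q = mcΔT = 355 × 0.449 × 64
= 10201.28 J

10201.28 J


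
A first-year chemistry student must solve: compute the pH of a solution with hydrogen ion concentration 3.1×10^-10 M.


pH = -log10([H+]) = -log10(3.1×10^-10)
= 10 - log10(3.1)
= 10 - 0.49
= 9.51

9.51


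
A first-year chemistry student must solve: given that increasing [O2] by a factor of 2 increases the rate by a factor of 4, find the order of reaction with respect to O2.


rate ∝ [O2]^n
2^n = 4 → n = 2
Order in O2: 2

2


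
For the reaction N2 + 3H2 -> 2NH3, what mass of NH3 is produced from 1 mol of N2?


Mole ratio NH3:N2 = 2:1
n(NH3) = 1 × 2/1 = 2.000 mol
mass = 2.000 × 17.03 = 34.06 g

34.06 g


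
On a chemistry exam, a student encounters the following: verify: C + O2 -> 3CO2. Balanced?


Equation: C + O2 -> 3CO2
Check atoms: C: 1≠3, O: 2≠6
Not balanced

No, not balanced


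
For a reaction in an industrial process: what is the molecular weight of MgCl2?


M(MgCl2) = 1×24.31 + 2×35.45
= 24.31 + 70.9
= 95.21 g/mol

95.21 g/mol


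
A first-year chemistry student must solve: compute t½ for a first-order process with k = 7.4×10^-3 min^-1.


t½ = ln2/k = 0.693147/(7.4×10^-3 min^-1)
= 93.67 min

93.67 min


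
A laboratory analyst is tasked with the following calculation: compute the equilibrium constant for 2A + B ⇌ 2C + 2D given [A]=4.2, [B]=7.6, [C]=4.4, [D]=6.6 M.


Kc = [C]^2[D]^2/([A]^2[B])
= (4.4^2 × 6.6^2)/(4.2^2 × 7.6^1)
= 843.3216/134.064
= 6.290

6.290


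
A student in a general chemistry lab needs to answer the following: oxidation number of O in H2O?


O is usually -2
Oxidation number: -2

-2


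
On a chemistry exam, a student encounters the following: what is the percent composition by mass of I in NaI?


M(NaI) = 1×22.99 + 1×126.9 = 149.89 g/mol
Mass of I = 1 × 126.9 = 126.90 g/mol
% I = 126.90/149.89 × 100 = 84.66%

84.66%


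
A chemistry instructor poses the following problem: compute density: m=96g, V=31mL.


ρ = mass/volume
= 96/31
= 3.097 g/mL

3.097 g/mL


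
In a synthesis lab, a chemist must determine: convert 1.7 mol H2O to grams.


M(H2O) = 18.02 g/mol
mass = n × M = 1.7 × 18.02 = 30.63 g

30.63 g


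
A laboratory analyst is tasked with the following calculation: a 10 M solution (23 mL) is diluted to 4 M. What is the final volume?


C1V1 = C2V2
10 × 23 = 4 × V2
V2 = 230/4 = 57.5 mL

57.5 mL


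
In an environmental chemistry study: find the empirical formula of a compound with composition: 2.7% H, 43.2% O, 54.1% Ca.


Assume 100 g sample. Moles of each element:
  H: 2.7/1.008 = 2.679 mol
  O: 43.2/16.0 = 2.7 mol
  Ca: 54.1/40.08 = 1.35 mol
Divide by smallest (1.35):
  H: 2.679/1.35 = 1.98
  O: 2.7/1.35 = 2.0
  Ca: 1.35/1.35 = 1.0
Empirical formula: CaO2H2

CaO2H2


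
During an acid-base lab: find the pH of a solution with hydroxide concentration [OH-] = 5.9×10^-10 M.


pOH = -log10([OH-]) = -log10(5.9×10^-10)
= 10 - log10(5.9) = 9.23
pH = 14 - pOH = 14 - 9.23 = 4.77

4.77


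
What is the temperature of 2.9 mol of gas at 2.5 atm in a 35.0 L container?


PV = nRT  (R = 0.08206 L·atm/(mol·K))
T = PV/(nR) = 2.5×35.0/(2.9×0.08206)
= 87.50/0.237974
= 367.69 K

367.69 K


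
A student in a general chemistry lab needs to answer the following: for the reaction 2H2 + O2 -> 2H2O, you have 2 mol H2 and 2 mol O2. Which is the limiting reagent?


Mole ratio available / coefficient:
  H2: 2/2 = 1.000
  O2: 2/1 = 2.000
Smaller ratio is limiting.

H2


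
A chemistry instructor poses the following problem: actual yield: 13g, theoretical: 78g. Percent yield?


% yield = actual/theoretical × 100
= 13/78 × 100
= 16.67%

16.67%


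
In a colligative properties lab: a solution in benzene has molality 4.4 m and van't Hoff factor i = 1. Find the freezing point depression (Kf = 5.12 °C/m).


ΔTf = Kf × m × i
= 5.12 × 4.4 × 1
= 22.528 °C

22.528 °C


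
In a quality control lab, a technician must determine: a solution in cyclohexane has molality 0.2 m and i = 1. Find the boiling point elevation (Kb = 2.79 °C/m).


ΔTb = Kb × m × i
= 2.79 × 0.2 × 1
= 0.558 °C

0.558 °C


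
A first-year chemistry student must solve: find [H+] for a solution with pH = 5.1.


[H+] = 10^(-pH) = 10^(-5.1)
= 7.94×10^-6 M

7.94×10^-6 M


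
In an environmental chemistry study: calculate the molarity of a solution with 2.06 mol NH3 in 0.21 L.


M = n/V = 2.06/0.21 = 9.810 mol/L

9.810 M


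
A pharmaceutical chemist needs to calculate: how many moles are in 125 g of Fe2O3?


M(Fe2O3) = 159.7 g/mol
n = mass/M = 125/159.7 = 0.7827 mol

0.7827 mol


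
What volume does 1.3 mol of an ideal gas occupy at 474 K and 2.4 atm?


PV = nRT  (R = 0.08206 L·atm/(mol·K))
V = nRT/P = 1.3×0.08206×474/2.4
= 21.069 L

21.069 L


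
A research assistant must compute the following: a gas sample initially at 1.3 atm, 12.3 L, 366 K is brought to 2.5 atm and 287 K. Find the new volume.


P1V1/T1 = P2V2/T2
V2 = P1V1T2/(T1P2)
= 1.3×12.3×287/(366×2.5)
= 5.015 L

5.015 L


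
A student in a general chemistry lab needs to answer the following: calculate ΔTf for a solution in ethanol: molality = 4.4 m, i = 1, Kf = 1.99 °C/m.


ΔTf = Kf × m × i
= 1.99 × 4.4 × 1
= 8.756 °C

8.756 °C


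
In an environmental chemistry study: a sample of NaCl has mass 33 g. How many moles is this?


M(NaCl) = 58.44 g/mol
n = mass/M = 33/58.44 = 0.5647 mol

0.5647 mol


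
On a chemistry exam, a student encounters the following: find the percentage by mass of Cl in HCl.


M(HCl) = 1×1.008 + 1×35.45 = 36.458 g/mol
Mass of Cl = 1 × 35.45 = 35.45 g/mol
% Cl = 35.45/36.458 × 100 = 97.24%

97.24%


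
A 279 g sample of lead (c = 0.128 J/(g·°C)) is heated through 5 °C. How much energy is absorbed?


q = mcΔT = 279 × 0.128 × 5
= 178.56 J

178.56 J


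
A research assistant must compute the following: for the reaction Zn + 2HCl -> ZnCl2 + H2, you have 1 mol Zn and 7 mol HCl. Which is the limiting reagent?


Mole ratio available / coefficient:
  Zn: 1/1 = 1.000
  HCl: 7/2 = 3.500
Smaller ratio is limiting.

Zn


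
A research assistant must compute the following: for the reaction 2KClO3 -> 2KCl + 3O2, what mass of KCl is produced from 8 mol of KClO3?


Mole ratio KCl:KClO3 = 2:2
n(KCl) = 8 × 2/2 = 8.000 mol
mass = 8.000 × 74.55 = 596.4 g

596.4 g


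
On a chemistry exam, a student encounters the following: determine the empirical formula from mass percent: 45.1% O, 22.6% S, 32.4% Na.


Assume 100 g sample. Moles of each element:
  O: 45.1/16.0 = 2.819 mol
  S: 22.6/32.07 = 0.705 mol
  Na: 32.4/22.99 = 1.409 mol
Divide by smallest (0.705):
  O: 2.819/0.705 = 4.0
  S: 0.705/0.705 = 1.0
  Na: 1.409/0.705 = 2.0
Empirical formula: Na2SO4

Na2SO4


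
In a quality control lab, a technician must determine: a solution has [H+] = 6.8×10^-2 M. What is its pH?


pH = -log10([H+]) = -log10(6.8×10^-2)
= 2 - log10(6.8)
= 2 - 0.83
= 1.17

1.17


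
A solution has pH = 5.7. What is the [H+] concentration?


[H+] = 10^(-pH) = 10^(-5.7)
= 2.0×10^-6 M

2.0×10^-6 M


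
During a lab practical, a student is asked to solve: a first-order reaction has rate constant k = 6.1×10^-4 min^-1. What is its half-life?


t½ = ln2/k = 0.693147/(6.1×10^-4 min^-1)
= 1136 min

1136 min


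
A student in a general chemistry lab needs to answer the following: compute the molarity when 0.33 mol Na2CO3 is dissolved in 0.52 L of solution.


M = n/V = 0.33/0.52 = 0.635 mol/L

0.635 M


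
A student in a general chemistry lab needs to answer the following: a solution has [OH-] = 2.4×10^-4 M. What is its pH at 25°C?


pOH = -log10([OH-]) = -log10(2.4×10^-4)
= 4 - log10(2.4) = 3.62
pH = 14 - pOH = 14 - 3.62 = 10.38

10.38


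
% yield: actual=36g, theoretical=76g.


% yield = actual/theoretical × 100
= 36/76 × 100
= 47.37%

47.37%


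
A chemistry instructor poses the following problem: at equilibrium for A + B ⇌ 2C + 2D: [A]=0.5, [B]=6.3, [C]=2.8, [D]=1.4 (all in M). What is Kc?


Kc = [C]^2[D]^2/([A][B])
= (2.8^2 × 1.4^2)/(0.5^1 × 6.3^1)
= 15.3664/3.15
= 4.878

4.878


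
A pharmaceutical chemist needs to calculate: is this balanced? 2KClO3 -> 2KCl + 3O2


Equation: 2KClO3 -> 2KCl + 3O2
Check atoms: Cl: 2=2, K: 2=2, O: 6=6
Balanced

Yes, balanced


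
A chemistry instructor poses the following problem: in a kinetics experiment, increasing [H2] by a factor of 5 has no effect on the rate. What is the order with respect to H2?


rate ∝ [H2]^n
rate ∝ [H2]^0
Order in H2: 0

0


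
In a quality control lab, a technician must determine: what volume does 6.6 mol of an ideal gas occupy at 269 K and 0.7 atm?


PV = nRT  (R = 0.08206 L·atm/(mol·K))
V = nRT/P = 6.6×0.08206×269/0.7
= 208.128 L

208.128 L


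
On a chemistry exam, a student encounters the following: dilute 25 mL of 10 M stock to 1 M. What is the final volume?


C1V1 = C2V2
10 × 25 = 1 × V2
V2 = 250/1 = 250.0 mL

250.0 mL


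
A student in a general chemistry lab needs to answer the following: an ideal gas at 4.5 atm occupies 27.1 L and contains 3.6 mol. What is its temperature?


PV = nRT  (R = 0.08206 L·atm/(mol·K))
T = PV/(nR) = 4.5×27.1/(3.6×0.08206)
= 121.95/0.295416
= 412.81 K

412.81 K


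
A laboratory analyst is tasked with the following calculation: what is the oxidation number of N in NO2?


x + 2(-2) = 0, so x = +4
Oxidation number: +4

+4


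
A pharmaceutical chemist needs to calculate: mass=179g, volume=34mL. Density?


ρ = mass/volume
= 179/34
= 5.265 g/mL

5.265 g/mL


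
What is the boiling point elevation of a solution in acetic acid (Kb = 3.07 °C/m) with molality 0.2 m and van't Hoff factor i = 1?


ΔTb = Kb × m × i
= 3.07 × 0.2 × 1
= 0.614 °C

0.614 °C


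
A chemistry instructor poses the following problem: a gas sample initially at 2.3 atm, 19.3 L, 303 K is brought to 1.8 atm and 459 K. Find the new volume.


P1V1/T1 = P2V2/T2
V2 = P1V1T2/(T1P2)
= 2.3×19.3×459/(303×1.8)
= 37.358 L

37.358 L


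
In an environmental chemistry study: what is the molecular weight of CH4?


M(CH4) = 1×12.01 + 4×1.008
= 12.01 + 4.03
= 16.04 g/mol

16.04 g/mol


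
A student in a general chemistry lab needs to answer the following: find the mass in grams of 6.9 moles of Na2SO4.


M(Na2SO4) = 142.05 g/mol
mass = n × M = 6.9 × 142.05 = 980.15 g

980.15 g


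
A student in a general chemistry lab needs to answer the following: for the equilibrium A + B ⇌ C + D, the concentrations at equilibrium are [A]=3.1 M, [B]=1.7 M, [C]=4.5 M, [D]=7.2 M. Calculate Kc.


Kc = [C][D]/([A][B])
= (4.5^1 × 7.2^1)/(3.1^1 × 1.7^1)
= 32.4/5.27
= 6.148

6.148


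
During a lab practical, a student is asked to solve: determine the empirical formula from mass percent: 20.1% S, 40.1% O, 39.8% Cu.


Assume 100 g sample. Moles of each element:
  S: 20.1/32.07 = 0.627 mol
  O: 40.1/16.0 = 2.506 mol
  Cu: 39.8/63.55 = 0.626 mol
Divide by smallest (0.626):
  S: 0.627/0.626 = 1.0
  O: 2.506/0.626 = 4.0
  Cu: 0.626/0.626 = 1.0
Empirical formula: CuSO4

CuSO4


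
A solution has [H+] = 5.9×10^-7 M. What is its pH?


pH = -log10([H+]) = -log10(5.9×10^-7)
= 7 - log10(5.9)
= 7 - 0.77
= 6.23

6.23


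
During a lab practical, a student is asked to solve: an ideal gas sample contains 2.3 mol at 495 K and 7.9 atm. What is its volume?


PV = nRT  (R = 0.08206 L·atm/(mol·K))
V = nRT/P = 2.3×0.08206×495/7.9
= 11.826 L

11.826 L


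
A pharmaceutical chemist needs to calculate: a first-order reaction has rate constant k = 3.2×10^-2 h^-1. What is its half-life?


t½ = ln2/k = 0.693147/(3.2×10^-2 h^-1)
= 21.66 h

21.66 h


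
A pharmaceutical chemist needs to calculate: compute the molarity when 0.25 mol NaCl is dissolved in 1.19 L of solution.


M = n/V = 0.25/1.19 = 0.210 mol/L

0.210 M


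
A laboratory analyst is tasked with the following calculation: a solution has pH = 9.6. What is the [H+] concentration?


[H+] = 10^(-pH) = 10^(-9.6)
= 2.51×10^-10 M

2.51×10^-10 M


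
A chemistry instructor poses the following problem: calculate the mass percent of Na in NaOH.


M(NaOH) = 1×22.99 + 1×16.0 + 1×1.008 = 39.998 g/mol
Mass of Na = 1 × 22.99 = 22.99 g/mol
% Na = 22.99/39.998 × 100 = 57.48%

57.48%


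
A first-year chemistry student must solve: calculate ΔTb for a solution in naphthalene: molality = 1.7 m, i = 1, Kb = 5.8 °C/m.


ΔTb = Kb × m × i
= 5.8 × 1.7 × 1
= 9.86 °C

9.86 °C


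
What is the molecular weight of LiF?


M(LiF) = 1×6.94 + 1×19.0
= 6.94 + 19.0
= 25.94 g/mol

25.94 g/mol


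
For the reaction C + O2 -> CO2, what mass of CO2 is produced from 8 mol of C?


Mole ratio CO2:C = 1:1
n(CO2) = 8 × 1/1 = 8.000 mol
mass = 8.000 × 44.01 = 352.08 g

352.08 g


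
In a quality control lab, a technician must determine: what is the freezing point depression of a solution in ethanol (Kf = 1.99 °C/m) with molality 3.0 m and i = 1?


ΔTf = Kf × m × i
= 1.99 × 3.0 × 1
= 5.97 °C

5.97 °C


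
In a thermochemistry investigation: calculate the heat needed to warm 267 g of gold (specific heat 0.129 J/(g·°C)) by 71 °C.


q = mcΔT = 267 × 0.129 × 71
= 2445.45 J

2445.45 J


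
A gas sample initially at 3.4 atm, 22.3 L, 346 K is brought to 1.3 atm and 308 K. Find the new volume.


P1V1/T1 = P2V2/T2
V2 = P1V1T2/(T1P2)
= 3.4×22.3×308/(346×1.3)
= 51.918 L

51.918 L


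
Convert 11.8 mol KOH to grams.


M(KOH) = 56.11 g/mol
mass = n × M = 11.8 × 56.11 = 662.10 g

662.10 g


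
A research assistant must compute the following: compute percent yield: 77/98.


% yield = actual/theoretical × 100
= 77/98 × 100
= 78.57%

78.57%


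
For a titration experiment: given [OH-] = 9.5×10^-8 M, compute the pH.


pOH = -log10([OH-]) = -log10(9.5×10^-8)
= 8 - log10(9.5) = 7.02
pH = 14 - pOH = 14 - 7.02 = 6.98

6.98


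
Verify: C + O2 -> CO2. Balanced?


Equation: C + O2 -> CO2
Check atoms: C: 1=1, O: 2=2
Balanced

Yes, balanced


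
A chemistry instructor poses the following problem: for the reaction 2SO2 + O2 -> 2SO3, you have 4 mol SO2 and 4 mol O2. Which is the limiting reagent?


Mole ratio available / coefficient:
  SO2: 4/2 = 2.000
  O2: 4/1 = 4.000
Smaller ratio is limiting.

SO2


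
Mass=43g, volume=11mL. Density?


ρ = mass/volume
= 43/11
= 3.909 g/mL

3.909 g/mL


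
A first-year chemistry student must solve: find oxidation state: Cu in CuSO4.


Sulfate is -2, so Cu = +2
Oxidation number: +2

+2


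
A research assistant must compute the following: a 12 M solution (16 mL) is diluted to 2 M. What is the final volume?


C1V1 = C2V2
12 × 16 = 2 × V2
V2 = 192/2 = 96.0 mL

96.0 mL


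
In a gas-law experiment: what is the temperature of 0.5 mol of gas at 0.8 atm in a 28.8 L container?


PV = nRT  (R = 0.08206 L·atm/(mol·K))
T = PV/(nR) = 0.8×28.8/(0.5×0.08206)
= 23.04/0.041030
= 561.54 K

561.54 K


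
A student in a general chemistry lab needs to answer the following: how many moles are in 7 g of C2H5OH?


M(C2H5OH) = 46.07 g/mol
n = mass/M = 7/46.07 = 0.1519 mol

0.1519 mol


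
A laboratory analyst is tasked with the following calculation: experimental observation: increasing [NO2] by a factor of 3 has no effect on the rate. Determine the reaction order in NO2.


rate ∝ [NO2]^n
rate ∝ [NO2]^0
Order in NO2: 0

0


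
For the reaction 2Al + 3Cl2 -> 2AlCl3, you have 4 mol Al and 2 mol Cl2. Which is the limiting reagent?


Mole ratio available / coefficient:
  Al: 4/2 = 2.000
  Cl2: 2/3 = 0.667
Smaller ratio is limiting.

Cl2


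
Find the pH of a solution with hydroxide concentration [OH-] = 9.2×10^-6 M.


pOH = -log10([OH-]) = -log10(9.2×10^-6)
= 6 - log10(9.2) = 5.04
pH = 14 - pOH = 14 - 5.04 = 8.96

8.96


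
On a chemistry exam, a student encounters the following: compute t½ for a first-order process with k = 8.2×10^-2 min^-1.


t½ = ln2/k = 0.693147/(8.2×10^-2 min^-1)
= 8.453 min

8.453 min


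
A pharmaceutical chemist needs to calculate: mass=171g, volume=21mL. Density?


ρ = mass/volume
= 171/21
= 8.143 g/mL

8.143 g/mL


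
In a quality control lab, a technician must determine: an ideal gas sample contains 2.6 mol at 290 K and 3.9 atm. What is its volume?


PV = nRT  (R = 0.08206 L·atm/(mol·K))
V = nRT/P = 2.6×0.08206×290/3.9
= 15.865 L

15.865 L


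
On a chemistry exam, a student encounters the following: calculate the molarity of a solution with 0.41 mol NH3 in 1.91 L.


M = n/V = 0.41/1.91 = 0.215 mol/L

0.215 M


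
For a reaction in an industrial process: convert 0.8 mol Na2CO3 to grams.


M(Na2CO3) = 105.99 g/mol
mass = n × M = 0.8 × 105.99 = 84.79 g

84.79 g


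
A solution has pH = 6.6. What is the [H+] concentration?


[H+] = 10^(-pH) = 10^(-6.6)
= 2.51×10^-7 M

2.51×10^-7 M


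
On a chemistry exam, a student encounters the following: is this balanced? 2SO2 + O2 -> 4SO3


Equation: 2SO2 + O2 -> 4SO3
Check atoms: O: 6≠12, S: 2≠4
Not balanced

No, not balanced


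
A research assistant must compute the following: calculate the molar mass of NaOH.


M(NaOH) = 1×22.99 + 1×16.0 + 1×1.008
= 22.99 + 16.0 + 1.01
= 40.0 g/mol

40.0 g/mol


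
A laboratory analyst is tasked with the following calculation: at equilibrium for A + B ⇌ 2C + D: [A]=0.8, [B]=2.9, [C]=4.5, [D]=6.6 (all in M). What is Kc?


Kc = [C]^2[D]/([A][B])
= (4.5^2 × 6.6^1)/(0.8^1 × 2.9^1)
= 133.65/2.32
= 57.61

57.61


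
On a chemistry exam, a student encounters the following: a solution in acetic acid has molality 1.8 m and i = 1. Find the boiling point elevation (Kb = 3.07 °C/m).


ΔTb = Kb × m × i
= 3.07 × 1.8 × 1
= 5.526 °C

5.526 °C


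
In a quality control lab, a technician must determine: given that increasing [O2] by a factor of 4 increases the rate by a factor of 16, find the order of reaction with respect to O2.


rate ∝ [O2]^n
4^n = 16 → n = 2
Order in O2: 2

2


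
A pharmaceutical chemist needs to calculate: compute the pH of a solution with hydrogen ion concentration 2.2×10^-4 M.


pH = -log10([H+]) = -log10(2.2×10^-4)
= 4 - log10(2.2)
= 4 - 0.34
= 3.66

3.66


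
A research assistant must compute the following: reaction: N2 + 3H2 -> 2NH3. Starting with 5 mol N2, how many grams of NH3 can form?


Mole ratio NH3:N2 = 2:1
n(NH3) = 5 × 2/1 = 10.000 mol
mass = 10.000 × 17.03 = 170.3 g

170.3 g


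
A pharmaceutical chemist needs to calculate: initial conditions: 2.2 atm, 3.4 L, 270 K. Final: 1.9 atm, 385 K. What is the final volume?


P1V1/T1 = P2V2/T2
V2 = P1V1T2/(T1P2)
= 2.2×3.4×385/(270×1.9)
= 5.614 L

5.614 L


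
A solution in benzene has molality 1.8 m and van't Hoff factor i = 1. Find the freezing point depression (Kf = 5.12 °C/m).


ΔTf = Kf × m × i
= 5.12 × 1.8 × 1
= 9.216 °C

9.216 °C


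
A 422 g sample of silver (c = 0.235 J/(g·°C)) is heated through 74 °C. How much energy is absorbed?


q = mcΔT = 422 × 0.235 × 74
= 7338.58 J

7338.58 J


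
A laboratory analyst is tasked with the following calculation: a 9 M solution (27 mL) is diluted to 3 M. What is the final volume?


C1V1 = C2V2
9 × 27 = 3 × V2
V2 = 243/3 = 81.0 mL

81.0 mL


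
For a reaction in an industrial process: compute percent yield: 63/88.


% yield = actual/theoretical × 100
= 63/88 × 100
= 71.59%

71.59%
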